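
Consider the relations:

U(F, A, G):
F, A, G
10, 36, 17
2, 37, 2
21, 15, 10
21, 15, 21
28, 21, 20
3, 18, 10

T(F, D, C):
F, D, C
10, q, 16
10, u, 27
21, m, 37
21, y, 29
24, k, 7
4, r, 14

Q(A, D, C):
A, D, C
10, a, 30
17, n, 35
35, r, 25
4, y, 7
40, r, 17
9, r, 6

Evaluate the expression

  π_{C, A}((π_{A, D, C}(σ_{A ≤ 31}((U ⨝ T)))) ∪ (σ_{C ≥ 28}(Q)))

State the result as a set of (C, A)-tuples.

{(29, 15), (30, 10), (35, 17), (37, 15)}

U ⋈ T (natural join on F): {(10, 36, 17, q, 16), (10, 36, 17, u, 27), (21, 15, 10, m, 37), (21, 15, 10, y, 29), (21, 15, 21, m, 37), (21, 15, 21, y, 29)}
σ[A ≤ 31]: keep tuples satisfying A ≤ 31 → {(21, 15, 10, m, 37), (21, 15, 10, y, 29), (21, 15, 21, m, 37), (21, 15, 21, y, 29)}
Projecting to A, D, C (2 duplicate(s) eliminated): {(15, m, 37), (15, y, 29)}
σ[C ≥ 28]: keep tuples satisfying C ≥ 28 → {(10, a, 30), (17, n, 35)}
Set union of the two operands is {(10, a, 30), (15, m, 37), (15, y, 29), (17, n, 35)}.
Projecting to C, A: {(29, 15), (30, 10), (35, 17), (37, 15)}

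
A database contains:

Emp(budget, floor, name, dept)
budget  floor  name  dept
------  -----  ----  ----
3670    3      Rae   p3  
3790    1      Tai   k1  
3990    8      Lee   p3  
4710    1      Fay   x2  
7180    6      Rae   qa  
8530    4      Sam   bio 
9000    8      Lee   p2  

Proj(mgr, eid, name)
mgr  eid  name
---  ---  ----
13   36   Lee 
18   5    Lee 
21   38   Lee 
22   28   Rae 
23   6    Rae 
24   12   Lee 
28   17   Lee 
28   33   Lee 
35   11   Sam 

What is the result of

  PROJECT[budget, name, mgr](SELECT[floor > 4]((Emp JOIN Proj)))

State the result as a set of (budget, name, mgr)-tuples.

{(3990, Lee, 13), (3990, Lee, 18), (3990, Lee, 21), (3990, Lee, 24), (3990, Lee, 28), (7180, Rae, 22), (7180, Rae, 23), (9000, Lee, 13), (9000, Lee, 18), (9000, Lee, 21), (9000, Lee, 24), (9000, Lee, 28)}

Emp ⋈ Proj (natural join on name): {(3670, 3, Rae, p3, 22, 28), (3670, 3, Rae, p3, 23, 6), (3990, 8, Lee, p3, 13, 36), (3990, 8, Lee, p3, 18, 5), (3990, 8, Lee, p3, 21, 38), (3990, 8, Lee, p3, 24, 12), (3990, 8, Lee, p3, 28, 17), (3990, 8, Lee, p3, 28, 33), (7180, 6, Rae, qa, 22, 28), (7180, 6, Rae, qa, 23, 6), (8530, 4, Sam, bio, 35, 11), (9000, 8, Lee, p2, 13, 36), (9000, 8, Lee, p2, 18, 5), (9000, 8, Lee, p2, 21, 38), (9000, 8, Lee, p2, 24, 12), (9000, 8, Lee, p2, 28, 17), (9000, 8, Lee, p2, 28, 33)}
σ[floor > 4]: keep tuples satisfying floor > 4 → {(3990, 8, Lee, p3, 13, 36), (3990, 8, Lee, p3, 18, 5), (3990, 8, Lee, p3, 21, 38), (3990, 8, Lee, p3, 24, 12), (3990, 8, Lee, p3, 28, 17), (3990, 8, Lee, p3, 28, 33), (7180, 6, Rae, qa, 22, 28), (7180, 6, Rae, qa, 23, 6), (9000, 8, Lee, p2, 13, 36), (9000, 8, Lee, p2, 18, 5), (9000, 8, Lee, p2, 21, 38), (9000, 8, Lee, p2, 24, 12), (9000, 8, Lee, p2, 28, 17), (9000, 8, Lee, p2, 28, 33)}
Keep only column(s) budget, name, mgr (2 duplicate(s) eliminated): {(3990, Lee, 13), (3990, Lee, 18), (3990, Lee, 21), (3990, Lee, 24), (3990, Lee, 28), (7180, Rae, 22), (7180, Rae, 23), (9000, Lee, 13), (9000, Lee, 18), (9000, Lee, 21), (9000, Lee, 24), (9000, Lee, 28)}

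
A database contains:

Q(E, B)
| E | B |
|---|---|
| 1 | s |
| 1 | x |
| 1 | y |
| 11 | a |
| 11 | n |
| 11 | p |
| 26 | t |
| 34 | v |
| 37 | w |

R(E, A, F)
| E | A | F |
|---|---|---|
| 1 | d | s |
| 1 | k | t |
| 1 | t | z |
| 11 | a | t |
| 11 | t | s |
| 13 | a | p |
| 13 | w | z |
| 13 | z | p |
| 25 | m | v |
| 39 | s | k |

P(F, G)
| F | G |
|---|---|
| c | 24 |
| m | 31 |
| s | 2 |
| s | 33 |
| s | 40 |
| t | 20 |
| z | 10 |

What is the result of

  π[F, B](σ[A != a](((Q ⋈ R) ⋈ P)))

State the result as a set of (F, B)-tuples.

{(s, a), (s, n), (s, p), (s, s), (s, x), (s, y), (t, s), (t, x), (t, y), (z, s), (z, x), (z, y)}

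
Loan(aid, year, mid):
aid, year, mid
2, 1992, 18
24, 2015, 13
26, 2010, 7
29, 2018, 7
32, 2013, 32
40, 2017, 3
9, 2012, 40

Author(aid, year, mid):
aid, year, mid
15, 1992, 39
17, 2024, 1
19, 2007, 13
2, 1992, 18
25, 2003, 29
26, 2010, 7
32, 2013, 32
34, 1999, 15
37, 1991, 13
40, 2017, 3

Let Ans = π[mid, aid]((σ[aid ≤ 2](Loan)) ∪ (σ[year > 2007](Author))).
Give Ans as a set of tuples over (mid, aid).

{(1, 17), (18, 2), (3, 40), (32, 32), (7, 26)}

Selection aid ≤ 2: {(2, 1992, 18)}
Selection year > 2007: {(17, 2024, 1), (26, 2010, 7), (32, 2013, 32), (40, 2017, 3)}
Taking the union: {(17, 2024, 1), (2, 1992, 18), (26, 2010, 7), (32, 2013, 32), (40, 2017, 3)}
Projecting to mid, aid: {(1, 17), (18, 2), (3, 40), (32, 32), (7, 26)}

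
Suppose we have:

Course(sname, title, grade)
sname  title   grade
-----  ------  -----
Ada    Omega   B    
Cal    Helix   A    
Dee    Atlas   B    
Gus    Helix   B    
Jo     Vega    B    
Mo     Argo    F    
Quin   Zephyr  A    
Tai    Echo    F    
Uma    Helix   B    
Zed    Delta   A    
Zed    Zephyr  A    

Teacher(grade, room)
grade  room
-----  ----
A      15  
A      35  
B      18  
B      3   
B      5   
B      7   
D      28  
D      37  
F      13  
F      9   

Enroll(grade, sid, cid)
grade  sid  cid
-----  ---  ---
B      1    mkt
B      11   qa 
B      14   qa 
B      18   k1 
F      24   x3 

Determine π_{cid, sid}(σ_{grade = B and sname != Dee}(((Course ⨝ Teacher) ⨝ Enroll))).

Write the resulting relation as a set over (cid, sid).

{(k1, 18), (mkt, 1), (qa, 11), (qa, 14)}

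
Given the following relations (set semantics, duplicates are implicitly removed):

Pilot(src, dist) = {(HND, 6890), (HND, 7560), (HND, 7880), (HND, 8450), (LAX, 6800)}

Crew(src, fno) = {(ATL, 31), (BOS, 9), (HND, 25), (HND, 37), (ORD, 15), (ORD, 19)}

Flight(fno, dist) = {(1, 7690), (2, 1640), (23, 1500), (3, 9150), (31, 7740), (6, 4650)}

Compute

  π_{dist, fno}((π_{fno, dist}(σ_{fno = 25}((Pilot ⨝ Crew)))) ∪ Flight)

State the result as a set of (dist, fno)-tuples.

Natural join on src: {(HND, 6890, 25), (HND, 6890, 37), (HND, 7560, 25), (HND, 7560, 37), (HND, 7880, 25), (HND, 7880, 37), (HND, 8450, 25), (HND, 8450, 37)}
σ[fno = 25]: keep tuples satisfying fno = 25 → {(HND, 6890, 25), (HND, 7560, 25), (HND, 7880, 25), (HND, 8450, 25)}
Projecting to fno, dist: {(25, 6890), (25, 7560), (25, 7880), (25, 8450)}
Taking the union: {(1, 7690), (2, 1640), (23, 1500), (25, 6890), (25, 7560), (25, 7880), (25, 8450), (3, 9150), (31, 7740), (6, 4650)}
Projecting to dist, fno: {(1500, 23), (1640, 2), (4650, 6), (6890, 25), (7560, 25), (7690, 1), (7740, 31), (7880, 25), (8450, 25), (9150, 3)}

{(1500, 23), (1640, 2), (4650, 6), (6890, 25), (7560, 25), (7690, 1), (7740, 31), (7880, 25), (8450, 25), (9150, 3)}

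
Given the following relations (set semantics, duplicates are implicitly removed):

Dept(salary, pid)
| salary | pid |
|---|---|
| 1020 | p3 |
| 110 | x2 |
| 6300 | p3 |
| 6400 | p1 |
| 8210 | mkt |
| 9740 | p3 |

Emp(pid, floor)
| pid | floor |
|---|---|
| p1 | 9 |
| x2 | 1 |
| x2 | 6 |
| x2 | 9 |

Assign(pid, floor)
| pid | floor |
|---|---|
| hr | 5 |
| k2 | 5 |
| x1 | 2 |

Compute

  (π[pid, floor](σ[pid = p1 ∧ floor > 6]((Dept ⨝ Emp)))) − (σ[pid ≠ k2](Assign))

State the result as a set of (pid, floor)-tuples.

{(p1, 9)}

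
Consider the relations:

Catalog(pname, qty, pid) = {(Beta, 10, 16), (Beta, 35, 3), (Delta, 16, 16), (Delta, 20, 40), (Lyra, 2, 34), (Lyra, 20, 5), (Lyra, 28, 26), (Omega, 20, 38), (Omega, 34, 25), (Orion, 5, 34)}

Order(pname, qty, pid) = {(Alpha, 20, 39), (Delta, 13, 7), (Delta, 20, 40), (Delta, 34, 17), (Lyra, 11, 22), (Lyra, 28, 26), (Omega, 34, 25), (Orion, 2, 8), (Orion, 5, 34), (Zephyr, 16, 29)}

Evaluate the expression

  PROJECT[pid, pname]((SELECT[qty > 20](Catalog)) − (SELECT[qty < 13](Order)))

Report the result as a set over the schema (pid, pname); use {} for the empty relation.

Selection qty > 20: {(Beta, 35, 3), (Lyra, 28, 26), (Omega, 34, 25)}
Selection qty < 13: {(Lyra, 11, 22), (Orion, 2, 8), (Orion, 5, 34)}
Difference: {(Beta, 35, 3), (Lyra, 28, 26), (Omega, 34, 25)} with {(Lyra, 11, 22), (Orion, 2, 8), (Orion, 5, 34)} → {(Beta, 35, 3), (Lyra, 28, 26), (Omega, 34, 25)}
Projecting to pid, pname: {(25, Omega), (26, Lyra), (3, Beta)}

{(25, Omega), (26, Lyra), (3, Beta)}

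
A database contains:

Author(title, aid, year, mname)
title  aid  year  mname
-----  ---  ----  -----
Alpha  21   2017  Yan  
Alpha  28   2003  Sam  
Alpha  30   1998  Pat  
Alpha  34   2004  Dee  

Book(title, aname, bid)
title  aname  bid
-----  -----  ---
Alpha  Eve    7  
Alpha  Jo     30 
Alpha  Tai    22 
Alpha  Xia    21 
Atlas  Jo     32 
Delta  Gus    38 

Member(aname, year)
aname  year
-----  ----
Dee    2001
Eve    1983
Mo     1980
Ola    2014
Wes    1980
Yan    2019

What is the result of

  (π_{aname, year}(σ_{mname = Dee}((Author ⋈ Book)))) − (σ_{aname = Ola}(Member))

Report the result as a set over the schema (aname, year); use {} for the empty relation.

Natural join on title: {(Alpha, 21, 2017, Yan, Eve, 7), (Alpha, 21, 2017, Yan, Jo, 30), (Alpha, 21, 2017, Yan, Tai, 22), (Alpha, 21, 2017, Yan, Xia, 21), (Alpha, 28, 2003, Sam, Eve, 7), (Alpha, 28, 2003, Sam, Jo, 30), (Alpha, 28, 2003, Sam, Tai, 22), (Alpha, 28, 2003, Sam, Xia, 21), (Alpha, 30, 1998, Pat, Eve, 7), (Alpha, 30, 1998, Pat, Jo, 30), (Alpha, 30, 1998, Pat, Tai, 22), (Alpha, 30, 1998, Pat, Xia, 21), (Alpha, 34, 2004, Dee, Eve, 7), (Alpha, 34, 2004, Dee, Jo, 30), (Alpha, 34, 2004, Dee, Tai, 22), (Alpha, 34, 2004, Dee, Xia, 21)}
Filtering on mname = Dee leaves {(Alpha, 34, 2004, Dee, Eve, 7), (Alpha, 34, 2004, Dee, Jo, 30), (Alpha, 34, 2004, Dee, Tai, 22), (Alpha, 34, 2004, Dee, Xia, 21)}.
π[aname, year]: project onto (aname, year) → {(Eve, 2004), (Jo, 2004), (Tai, 2004), (Xia, 2004)}
Filtering on aname = Ola leaves {(Ola, 2014)}.
Set difference of the two operands is {(Eve, 2004), (Jo, 2004), (Tai, 2004), (Xia, 2004)}.

{(Eve, 2004), (Jo, 2004), (Tai, 2004), (Xia, 2004)}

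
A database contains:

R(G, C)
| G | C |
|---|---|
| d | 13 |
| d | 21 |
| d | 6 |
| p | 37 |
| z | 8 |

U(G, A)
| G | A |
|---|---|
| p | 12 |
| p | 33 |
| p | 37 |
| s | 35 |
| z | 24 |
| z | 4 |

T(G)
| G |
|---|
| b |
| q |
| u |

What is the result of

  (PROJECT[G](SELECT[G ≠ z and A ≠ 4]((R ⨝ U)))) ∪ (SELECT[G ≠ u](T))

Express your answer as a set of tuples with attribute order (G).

{b, p, q}

Joining R and U on G yields {(p, 37, 12), (p, 37, 33), (p, 37, 37), (z, 8, 24), (z, 8, 4)}.
σ[G ≠ z and A ≠ 4]: keep tuples satisfying G ≠ z and A ≠ 4 → {(p, 37, 12), (p, 37, 33), (p, 37, 37)}
Projecting to G (2 duplicate(s) eliminated): {p}
σ[G ≠ u]: keep tuples satisfying G ≠ u → {b, q}
Set union of the two operands is {b, p, q}.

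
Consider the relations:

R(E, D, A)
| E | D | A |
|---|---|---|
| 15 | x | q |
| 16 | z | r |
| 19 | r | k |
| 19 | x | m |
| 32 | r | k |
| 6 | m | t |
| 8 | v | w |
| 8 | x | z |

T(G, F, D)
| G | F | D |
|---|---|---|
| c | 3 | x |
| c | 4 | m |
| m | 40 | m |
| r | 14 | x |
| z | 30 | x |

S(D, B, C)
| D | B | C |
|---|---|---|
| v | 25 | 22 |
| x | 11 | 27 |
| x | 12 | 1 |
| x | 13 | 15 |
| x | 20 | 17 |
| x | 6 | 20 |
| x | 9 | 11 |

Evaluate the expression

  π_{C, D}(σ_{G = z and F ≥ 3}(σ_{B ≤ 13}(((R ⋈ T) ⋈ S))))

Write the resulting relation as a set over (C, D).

{(1, x), (11, x), (15, x), (20, x), (27, x)}

Joining R and T on D yields {(15, x, q, c, 3), (15, x, q, r, 14), (15, x, q, z, 30), (19, x, m, c, 3), (19, x, m, r, 14), (19, x, m, z, 30), (6, m, t, c, 4), (6, m, t, m, 40), (8, x, z, c, 3), (8, x, z, r, 14), (8, x, z, z, 30)}.
Joining (R ⋈ T) and S on D yields {(15, x, q, c, 3, 11, 27), (15, x, q, c, 3, 12, 1), (15, x, q, c, 3, 13, 15), (15, x, q, c, 3, 20, 17), (15, x, q, c, 3, 6, 20), (15, x, q, c, 3, 9, 11), (15, x, q, r, 14, 11, 27), (15, x, q, r, 14, 12, 1), (15, x, q, r, 14, 13, 15), (15, x, q, r, 14, 20, 17), (15, x, q, r, 14, 6, 20), (15, x, q, r, 14, 9, 11), (15, x, q, z, 30, 11, 27), (15, x, q, z, 30, 12, 1), (15, x, q, z, 30, 13, 15), (15, x, q, z, 30, 20, 17), (15, x, q, z, 30, 6, 20), (15, x, q, z, 30, 9, 11), (19, x, m, c, 3, 11, 27), (19, x, m, c, 3, 12, 1), (19, x, m, c, 3, 13, 15), (19, x, m, c, 3, 20, 17), (19, x, m, c, 3, 6, 20), (19, x, m, c, 3, 9, 11), (19, x, m, r, 14, 11, 27), (19, x, m, r, 14, 12, 1), (19, x, m, r, 14, 13, 15), (19, x, m, r, 14, 20, 17), (19, x, m, r, 14, 6, 20), (19, x, m, r, 14, 9, 11), (19, x, m, z, 30, 11, 27), (19, x, m, z, 30, 12, 1), (19, x, m, z, 30, 13, 15), (19, x, m, z, 30, 20, 17), (19, x, m, z, 30, 6, 20), (19, x, m, z, 30, 9, 11), (8, x, z, c, 3, 11, 27), (8, x, z, c, 3, 12, 1), (8, x, z, c, 3, 13, 15), (8, x, z, c, 3, 20, 17), (8, x, z, c, 3, 6, 20), (8, x, z, c, 3, 9, 11), (8, x, z, r, 14, 11, 27), (8, x, z, r, 14, 12, 1), (8, x, z, r, 14, 13, 15), (8, x, z, r, 14, 20, 17), (8, x, z, r, 14, 6, 20), (8, x, z, r, 14, 9, 11), (8, x, z, z, 30, 11, 27), (8, x, z, z, 30, 12, 1), (8, x, z, z, 30, 13, 15), (8, x, z, z, 30, 20, 17), (8, x, z, z, 30, 6, 20), (8, x, z, z, 30, 9, 11)}.
Filtering on B ≤ 13 leaves {(15, x, q, c, 3, 11, 27), (15, x, q, c, 3, 12, 1), (15, x, q, c, 3, 13, 15), (15, x, q, c, 3, 6, 20), (15, x, q, c, 3, 9, 11), (15, x, q, r, 14, 11, 27), (15, x, q, r, 14, 12, 1), (15, x, q, r, 14, 13, 15), (15, x, q, r, 14, 6, 20), (15, x, q, r, 14, 9, 11), (15, x, q, z, 30, 11, 27), (15, x, q, z, 30, 12, 1), (15, x, q, z, 30, 13, 15), (15, x, q, z, 30, 6, 20), (15, x, q, z, 30, 9, 11), (19, x, m, c, 3, 11, 27), (19, x, m, c, 3, 12, 1), (19, x, m, c, 3, 13, 15), (19, x, m, c, 3, 6, 20), (19, x, m, c, 3, 9, 11), (19, x, m, r, 14, 11, 27), (19, x, m, r, 14, 12, 1), (19, x, m, r, 14, 13, 15), (19, x, m, r, 14, 6, 20), (19, x, m, r, 14, 9, 11), (19, x, m, z, 30, 11, 27), (19, x, m, z, 30, 12, 1), (19, x, m, z, 30, 13, 15), (19, x, m, z, 30, 6, 20), (19, x, m, z, 30, 9, 11), (8, x, z, c, 3, 11, 27), (8, x, z, c, 3, 12, 1), (8, x, z, c, 3, 13, 15), (8, x, z, c, 3, 6, 20), (8, x, z, c, 3, 9, 11), (8, x, z, r, 14, 11, 27), (8, x, z, r, 14, 12, 1), (8, x, z, r, 14, 13, 15), (8, x, z, r, 14, 6, 20), (8, x, z, r, 14, 9, 11), (8, x, z, z, 30, 11, 27), (8, x, z, z, 30, 12, 1), (8, x, z, z, 30, 13, 15), (8, x, z, z, 30, 6, 20), (8, x, z, z, 30, 9, 11)}.
Filtering on G = z and F ≥ 3 leaves {(15, x, q, z, 30, 11, 27), (15, x, q, z, 30, 12, 1), (15, x, q, z, 30, 13, 15), (15, x, q, z, 30, 6, 20), (15, x, q, z, 30, 9, 11), (19, x, m, z, 30, 11, 27), (19, x, m, z, 30, 12, 1), (19, x, m, z, 30, 13, 15), (19, x, m, z, 30, 6, 20), (19, x, m, z, 30, 9, 11), (8, x, z, z, 30, 11, 27), (8, x, z, z, 30, 12, 1), (8, x, z, z, 30, 13, 15), (8, x, z, z, 30, 6, 20), (8, x, z, z, 30, 9, 11)}.
π_{C, D} gives {(1, x), (11, x), (15, x), (20, x), (27, x)} (10 duplicate(s) eliminated).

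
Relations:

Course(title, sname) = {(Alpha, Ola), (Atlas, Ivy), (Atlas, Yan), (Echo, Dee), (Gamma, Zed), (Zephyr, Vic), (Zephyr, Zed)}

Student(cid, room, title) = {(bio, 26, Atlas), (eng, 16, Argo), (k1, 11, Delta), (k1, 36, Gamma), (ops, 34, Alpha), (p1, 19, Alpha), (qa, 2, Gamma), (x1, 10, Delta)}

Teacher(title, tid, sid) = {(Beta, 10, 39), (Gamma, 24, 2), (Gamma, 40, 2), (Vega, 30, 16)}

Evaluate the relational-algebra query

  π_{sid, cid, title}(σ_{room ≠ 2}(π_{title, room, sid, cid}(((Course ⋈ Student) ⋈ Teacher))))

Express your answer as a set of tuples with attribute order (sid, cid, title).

Natural join on title: {(Alpha, Ola, ops, 34), (Alpha, Ola, p1, 19), (Atlas, Ivy, bio, 26), (Atlas, Yan, bio, 26), (Gamma, Zed, k1, 36), (Gamma, Zed, qa, 2)}
Natural join on title: {(Gamma, Zed, k1, 36, 24, 2), (Gamma, Zed, k1, 36, 40, 2), (Gamma, Zed, qa, 2, 24, 2), (Gamma, Zed, qa, 2, 40, 2)}
π_{title, room, sid, cid} gives {(Gamma, 2, 2, qa), (Gamma, 36, 2, k1)} (2 duplicate(s) eliminated).
σ[room ≠ 2]: keep tuples satisfying room ≠ 2 → {(Gamma, 36, 2, k1)}
π_{sid, cid, title} gives {(2, k1, Gamma)}.

{(2, k1, Gamma)}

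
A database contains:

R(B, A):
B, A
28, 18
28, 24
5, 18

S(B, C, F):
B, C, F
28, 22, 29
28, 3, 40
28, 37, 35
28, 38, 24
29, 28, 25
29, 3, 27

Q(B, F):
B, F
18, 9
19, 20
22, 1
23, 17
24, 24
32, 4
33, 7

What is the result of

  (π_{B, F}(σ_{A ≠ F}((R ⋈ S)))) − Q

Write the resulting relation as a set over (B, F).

Joining R and S on B yields {(28, 18, 22, 29), (28, 18, 3, 40), (28, 18, 37, 35), (28, 18, 38, 24), (28, 24, 22, 29), (28, 24, 3, 40), (28, 24, 37, 35), (28, 24, 38, 24)}.
Selection A ≠ F: {(28, 18, 22, 29), (28, 18, 3, 40), (28, 18, 37, 35), (28, 18, 38, 24), (28, 24, 22, 29), (28, 24, 3, 40), (28, 24, 37, 35)}
Projecting to B, F (3 duplicate(s) eliminated): {(28, 24), (28, 29), (28, 35), (28, 40)}
Difference: {(28, 24), (28, 29), (28, 35), (28, 40)} with {(18, 9), (19, 20), (22, 1), (23, 17), (24, 24), (32, 4), (33, 7)} → {(28, 24), (28, 29), (28, 35), (28, 40)}

{(28, 24), (28, 29), (28, 35), (28, 40)}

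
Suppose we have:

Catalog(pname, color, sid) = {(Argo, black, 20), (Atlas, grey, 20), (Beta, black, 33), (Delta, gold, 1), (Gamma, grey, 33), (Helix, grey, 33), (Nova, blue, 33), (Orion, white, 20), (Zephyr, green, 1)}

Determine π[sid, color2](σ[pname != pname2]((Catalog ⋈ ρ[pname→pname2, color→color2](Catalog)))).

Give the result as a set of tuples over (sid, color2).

{(1, gold), (1, green), (20, black), (20, grey), (20, white), (33, black), (33, blue), (33, grey)}

ρ[pname→pname2, color→color2]: schema becomes (pname2, color2, sid); tuples unchanged.
Joining Catalog and ρ[pname→pname2, color→color2](Catalog) on sid yields {(Argo, black, 20, Argo, black), (Argo, black, 20, Atlas, grey), (Argo, black, 20, Orion, white), (Atlas, grey, 20, Argo, black), (Atlas, grey, 20, Atlas, grey), (Atlas, grey, 20, Orion, white), (Beta, black, 33, Beta, black), (Beta, black, 33, Gamma, grey), (Beta, black, 33, Helix, grey), (Beta, black, 33, Nova, blue), (Delta, gold, 1, Delta, gold), (Delta, gold, 1, Zephyr, green), (Gamma, grey, 33, Beta, black), (Gamma, grey, 33, Gamma, grey), (Gamma, grey, 33, Helix, grey), (Gamma, grey, 33, Nova, blue), (Helix, grey, 33, Beta, black), (Helix, grey, 33, Gamma, grey), (Helix, grey, 33, Helix, grey), (Helix, grey, 33, Nova, blue), (Nova, blue, 33, Beta, black), (Nova, blue, 33, Gamma, grey), (Nova, blue, 33, Helix, grey), (Nova, blue, 33, Nova, blue), (Orion, white, 20, Argo, black), (Orion, white, 20, Atlas, grey), (Orion, white, 20, Orion, white), (Zephyr, green, 1, Delta, gold), (Zephyr, green, 1, Zephyr, green)}.
σ[pname != pname2]: keep tuples satisfying pname != pname2 → {(Argo, black, 20, Atlas, grey), (Argo, black, 20, Orion, white), (Atlas, grey, 20, Argo, black), (Atlas, grey, 20, Orion, white), (Beta, black, 33, Gamma, grey), (Beta, black, 33, Helix, grey), (Beta, black, 33, Nova, blue), (Delta, gold, 1, Zephyr, green), (Gamma, grey, 33, Beta, black), (Gamma, grey, 33, Helix, grey), (Gamma, grey, 33, Nova, blue), (Helix, grey, 33, Beta, black), (Helix, grey, 33, Gamma, grey), (Helix, grey, 33, Nova, blue), (Nova, blue, 33, Beta, black), (Nova, blue, 33, Gamma, grey), (Nova, blue, 33, Helix, grey), (Orion, white, 20, Argo, black), (Orion, white, 20, Atlas, grey), (Zephyr, green, 1, Delta, gold)}
Keep only column(s) sid, color2 (12 duplicate(s) eliminated): {(1, gold), (1, green), (20, black), (20, grey), (20, white), (33, black), (33, blue), (33, grey)}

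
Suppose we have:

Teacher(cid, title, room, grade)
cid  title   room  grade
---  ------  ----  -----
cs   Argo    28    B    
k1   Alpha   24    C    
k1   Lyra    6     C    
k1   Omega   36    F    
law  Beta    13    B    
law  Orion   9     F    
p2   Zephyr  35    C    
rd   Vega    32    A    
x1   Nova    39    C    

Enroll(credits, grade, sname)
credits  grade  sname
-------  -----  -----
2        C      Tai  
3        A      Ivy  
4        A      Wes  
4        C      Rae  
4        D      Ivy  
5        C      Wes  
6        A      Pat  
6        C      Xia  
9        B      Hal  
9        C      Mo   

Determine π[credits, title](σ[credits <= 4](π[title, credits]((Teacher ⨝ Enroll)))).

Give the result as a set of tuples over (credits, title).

Teacher ⋈ Enroll (natural join on grade): {(cs, Argo, 28, B, 9, Hal), (k1, Alpha, 24, C, 2, Tai), (k1, Alpha, 24, C, 4, Rae), (k1, Alpha, 24, C, 5, Wes), (k1, Alpha, 24, C, 6, Xia), (k1, Alpha, 24, C, 9, Mo), (k1, Lyra, 6, C, 2, Tai), (k1, Lyra, 6, C, 4, Rae), (k1, Lyra, 6, C, 5, Wes), (k1, Lyra, 6, C, 6, Xia), (k1, Lyra, 6, C, 9, Mo), (law, Beta, 13, B, 9, Hal), (p2, Zephyr, 35, C, 2, Tai), (p2, Zephyr, 35, C, 4, Rae), (p2, Zephyr, 35, C, 5, Wes), (p2, Zephyr, 35, C, 6, Xia), (p2, Zephyr, 35, C, 9, Mo), (rd, Vega, 32, A, 3, Ivy), (rd, Vega, 32, A, 4, Wes), (rd, Vega, 32, A, 6, Pat), (x1, Nova, 39, C, 2, Tai), (x1, Nova, 39, C, 4, Rae), (x1, Nova, 39, C, 5, Wes), (x1, Nova, 39, C, 6, Xia), (x1, Nova, 39, C, 9, Mo)}
π[title, credits]: project onto (title, credits) → {(Alpha, 2), (Alpha, 4), (Alpha, 5), (Alpha, 6), (Alpha, 9), (Argo, 9), (Beta, 9), (Lyra, 2), (Lyra, 4), (Lyra, 5), (Lyra, 6), (Lyra, 9), (Nova, 2), (Nova, 4), (Nova, 5), (Nova, 6), (Nova, 9), (Vega, 3), (Vega, 4), (Vega, 6), (Zephyr, 2), (Zephyr, 4), (Zephyr, 5), (Zephyr, 6), (Zephyr, 9)}
Apply σ_{credits <= 4}; surviving tuples: {(Alpha, 2), (Alpha, 4), (Lyra, 2), (Lyra, 4), (Nova, 2), (Nova, 4), (Vega, 3), (Vega, 4), (Zephyr, 2), (Zephyr, 4)}
π[credits, title]: project onto (credits, title) → {(2, Alpha), (2, Lyra), (2, Nova), (2, Zephyr), (3, Vega), (4, Alpha), (4, Lyra), (4, Nova), (4, Vega), (4, Zephyr)}

{(2, Alpha), (2, Lyra), (2, Nova), (2, Zephyr), (3, Vega), (4, Alpha), (4, Lyra), (4, Nova), (4, Vega), (4, Zephyr)}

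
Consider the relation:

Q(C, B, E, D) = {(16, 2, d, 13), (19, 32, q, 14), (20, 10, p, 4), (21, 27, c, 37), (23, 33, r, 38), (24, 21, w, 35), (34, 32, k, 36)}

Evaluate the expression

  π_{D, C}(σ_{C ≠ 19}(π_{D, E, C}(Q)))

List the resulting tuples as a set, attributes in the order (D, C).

Projecting to D, E, C: {(13, d, 16), (14, q, 19), (35, w, 24), (36, k, 34), (37, c, 21), (38, r, 23), (4, p, 20)}
Filtering on C ≠ 19 leaves {(13, d, 16), (35, w, 24), (36, k, 34), (37, c, 21), (38, r, 23), (4, p, 20)}.
Projecting to D, C: {(13, 16), (35, 24), (36, 34), (37, 21), (38, 23), (4, 20)}

{(13, 16), (35, 24), (36, 34), (37, 21), (38, 23), (4, 20)}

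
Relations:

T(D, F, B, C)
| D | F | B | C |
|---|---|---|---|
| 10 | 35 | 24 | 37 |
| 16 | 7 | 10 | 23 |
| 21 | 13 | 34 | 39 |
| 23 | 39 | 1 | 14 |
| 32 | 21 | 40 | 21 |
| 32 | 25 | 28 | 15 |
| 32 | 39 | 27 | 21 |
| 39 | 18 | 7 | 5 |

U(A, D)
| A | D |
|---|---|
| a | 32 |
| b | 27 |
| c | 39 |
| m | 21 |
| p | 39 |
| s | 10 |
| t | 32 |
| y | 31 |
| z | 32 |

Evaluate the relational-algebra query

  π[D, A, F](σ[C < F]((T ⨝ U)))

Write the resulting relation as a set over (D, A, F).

Joining T and U on D yields {(10, 35, 24, 37, s), (21, 13, 34, 39, m), (32, 21, 40, 21, a), (32, 21, 40, 21, t), (32, 21, 40, 21, z), (32, 25, 28, 15, a), (32, 25, 28, 15, t), (32, 25, 28, 15, z), (32, 39, 27, 21, a), (32, 39, 27, 21, t), (32, 39, 27, 21, z), (39, 18, 7, 5, c), (39, 18, 7, 5, p)}.
Filtering on C < F leaves {(32, 25, 28, 15, a), (32, 25, 28, 15, t), (32, 25, 28, 15, z), (32, 39, 27, 21, a), (32, 39, 27, 21, t), (32, 39, 27, 21, z), (39, 18, 7, 5, c), (39, 18, 7, 5, p)}.
π[D, A, F]: project onto (D, A, F) → {(32, a, 25), (32, a, 39), (32, t, 25), (32, t, 39), (32, z, 25), (32, z, 39), (39, c, 18), (39, p, 18)}

{(32, a, 25), (32, a, 39), (32, t, 25), (32, t, 39), (32, z, 25), (32, z, 39), (39, c, 18), (39, p, 18)}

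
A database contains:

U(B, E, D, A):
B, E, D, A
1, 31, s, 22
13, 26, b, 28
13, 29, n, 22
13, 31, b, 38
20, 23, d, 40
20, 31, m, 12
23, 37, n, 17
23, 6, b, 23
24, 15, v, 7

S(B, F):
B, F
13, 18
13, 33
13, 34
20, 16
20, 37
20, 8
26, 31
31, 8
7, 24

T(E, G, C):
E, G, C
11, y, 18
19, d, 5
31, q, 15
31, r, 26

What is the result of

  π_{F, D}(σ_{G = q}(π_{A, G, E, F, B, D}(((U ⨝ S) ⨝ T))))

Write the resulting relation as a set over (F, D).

{(16, m), (18, b), (33, b), (34, b), (37, m), (8, m)}

Natural join on B: {(13, 26, b, 28, 18), (13, 26, b, 28, 33), (13, 26, b, 28, 34), (13, 29, n, 22, 18), (13, 29, n, 22, 33), (13, 29, n, 22, 34), (13, 31, b, 38, 18), (13, 31, b, 38, 33), (13, 31, b, 38, 34), (20, 23, d, 40, 16), (20, 23, d, 40, 37), (20, 23, d, 40, 8), (20, 31, m, 12, 16), (20, 31, m, 12, 37), (20, 31, m, 12, 8)}
Natural join on E: {(13, 31, b, 38, 18, q, 15), (13, 31, b, 38, 18, r, 26), (13, 31, b, 38, 33, q, 15), (13, 31, b, 38, 33, r, 26), (13, 31, b, 38, 34, q, 15), (13, 31, b, 38, 34, r, 26), (20, 31, m, 12, 16, q, 15), (20, 31, m, 12, 16, r, 26), (20, 31, m, 12, 37, q, 15), (20, 31, m, 12, 37, r, 26), (20, 31, m, 12, 8, q, 15), (20, 31, m, 12, 8, r, 26)}
Keep only column(s) A, G, E, F, B, D: {(12, q, 31, 16, 20, m), (12, q, 31, 37, 20, m), (12, q, 31, 8, 20, m), (12, r, 31, 16, 20, m), (12, r, 31, 37, 20, m), (12, r, 31, 8, 20, m), (38, q, 31, 18, 13, b), (38, q, 31, 33, 13, b), (38, q, 31, 34, 13, b), (38, r, 31, 18, 13, b), (38, r, 31, 33, 13, b), (38, r, 31, 34, 13, b)}
σ[G = q]: keep tuples satisfying G = q → {(12, q, 31, 16, 20, m), (12, q, 31, 37, 20, m), (12, q, 31, 8, 20, m), (38, q, 31, 18, 13, b), (38, q, 31, 33, 13, b), (38, q, 31, 34, 13, b)}
Keep only column(s) F, D: {(16, m), (18, b), (33, b), (34, b), (37, m), (8, m)}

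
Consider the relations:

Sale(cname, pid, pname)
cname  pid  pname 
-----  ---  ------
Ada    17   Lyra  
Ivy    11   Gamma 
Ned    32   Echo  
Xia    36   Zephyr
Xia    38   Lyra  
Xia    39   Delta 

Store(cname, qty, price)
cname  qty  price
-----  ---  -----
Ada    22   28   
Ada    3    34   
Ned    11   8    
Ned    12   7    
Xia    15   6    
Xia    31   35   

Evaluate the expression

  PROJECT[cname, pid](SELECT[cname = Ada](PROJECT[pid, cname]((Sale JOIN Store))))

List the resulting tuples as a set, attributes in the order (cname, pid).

Sale ⋈ Store (natural join on cname): {(Ada, 17, Lyra, 22, 28), (Ada, 17, Lyra, 3, 34), (Ned, 32, Echo, 11, 8), (Ned, 32, Echo, 12, 7), (Xia, 36, Zephyr, 15, 6), (Xia, 36, Zephyr, 31, 35), (Xia, 38, Lyra, 15, 6), (Xia, 38, Lyra, 31, 35), (Xia, 39, Delta, 15, 6), (Xia, 39, Delta, 31, 35)}
π_{pid, cname} gives {(17, Ada), (32, Ned), (36, Xia), (38, Xia), (39, Xia)} (5 duplicate(s) eliminated).
σ[cname = Ada]: keep tuples satisfying cname = Ada → {(17, Ada)}
π_{cname, pid} gives {(Ada, 17)}.

{(Ada, 17)}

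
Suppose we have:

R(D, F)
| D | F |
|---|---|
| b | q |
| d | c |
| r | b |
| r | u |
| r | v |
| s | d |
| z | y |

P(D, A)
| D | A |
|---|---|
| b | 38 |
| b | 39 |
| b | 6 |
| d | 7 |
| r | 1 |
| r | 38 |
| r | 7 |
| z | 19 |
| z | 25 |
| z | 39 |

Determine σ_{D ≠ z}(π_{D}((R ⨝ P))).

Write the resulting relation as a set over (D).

Natural join on D: {(b, q, 38), (b, q, 39), (b, q, 6), (d, c, 7), (r, b, 1), (r, b, 38), (r, b, 7), (r, u, 1), (r, u, 38), (r, u, 7), (r, v, 1), (r, v, 38), (r, v, 7), (z, y, 19), (z, y, 25), (z, y, 39)}
π_{D} gives {b, d, r, z} (12 duplicate(s) eliminated).
Selection D ≠ z: {b, d, r}

{b, d, r}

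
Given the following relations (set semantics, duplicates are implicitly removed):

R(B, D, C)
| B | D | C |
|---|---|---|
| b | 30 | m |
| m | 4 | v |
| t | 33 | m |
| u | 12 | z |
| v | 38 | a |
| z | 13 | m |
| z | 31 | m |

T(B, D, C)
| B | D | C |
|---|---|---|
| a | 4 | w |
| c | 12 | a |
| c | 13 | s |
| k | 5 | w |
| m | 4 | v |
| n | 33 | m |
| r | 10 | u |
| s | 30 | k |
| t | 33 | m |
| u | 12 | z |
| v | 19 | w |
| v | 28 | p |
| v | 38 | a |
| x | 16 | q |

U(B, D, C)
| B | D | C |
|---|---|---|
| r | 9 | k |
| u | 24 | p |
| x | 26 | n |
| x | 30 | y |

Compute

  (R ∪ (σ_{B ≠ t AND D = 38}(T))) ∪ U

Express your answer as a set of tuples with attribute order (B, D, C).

{(b, 30, m), (m, 4, v), (r, 9, k), (t, 33, m), (u, 12, z), (u, 24, p), (v, 38, a), (x, 26, n), (x, 30, y), (z, 13, m), (z, 31, m)}

Apply σ_{B ≠ t AND D = 38}; surviving tuples: {(v, 38, a)}
Union: {(b, 30, m), (m, 4, v), (t, 33, m), (u, 12, z), (v, 38, a), (z, 13, m), (z, 31, m)} with {(v, 38, a)} → {(b, 30, m), (m, 4, v), (t, 33, m), (u, 12, z), (v, 38, a), (z, 13, m), (z, 31, m)}
Union: {(b, 30, m), (m, 4, v), (t, 33, m), (u, 12, z), (v, 38, a), (z, 13, m), (z, 31, m)} with {(r, 9, k), (u, 24, p), (x, 26, n), (x, 30, y)} → {(b, 30, m), (m, 4, v), (r, 9, k), (t, 33, m), (u, 12, z), (u, 24, p), (v, 38, a), (x, 26, n), (x, 30, y), (z, 13, m), (z, 31, m)}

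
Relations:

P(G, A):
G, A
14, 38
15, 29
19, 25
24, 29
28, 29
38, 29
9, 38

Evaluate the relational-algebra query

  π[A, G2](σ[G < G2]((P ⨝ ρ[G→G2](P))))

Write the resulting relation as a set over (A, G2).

ρ[G→G2]: schema becomes (G2, A); tuples unchanged.
Natural join on A: {(14, 38, 14), (14, 38, 9), (15, 29, 15), (15, 29, 24), (15, 29, 28), (15, 29, 38), (19, 25, 19), (24, 29, 15), (24, 29, 24), (24, 29, 28), (24, 29, 38), (28, 29, 15), (28, 29, 24), (28, 29, 28), (28, 29, 38), (38, 29, 15), (38, 29, 24), (38, 29, 28), (38, 29, 38), (9, 38, 14), (9, 38, 9)}
Selection G < G2: {(15, 29, 24), (15, 29, 28), (15, 29, 38), (24, 29, 28), (24, 29, 38), (28, 29, 38), (9, 38, 14)}
Keep only column(s) A, G2 (3 duplicate(s) eliminated): {(29, 24), (29, 28), (29, 38), (38, 14)}

{(29, 24), (29, 28), (29, 38), (38, 14)}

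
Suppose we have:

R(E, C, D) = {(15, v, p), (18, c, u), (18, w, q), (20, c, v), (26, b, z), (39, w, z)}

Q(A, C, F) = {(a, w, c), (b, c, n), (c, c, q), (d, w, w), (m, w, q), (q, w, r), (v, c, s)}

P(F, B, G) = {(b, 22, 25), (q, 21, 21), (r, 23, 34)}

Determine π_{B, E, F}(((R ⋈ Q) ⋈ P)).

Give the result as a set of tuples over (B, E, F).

R ⋈ Q (natural join on C): {(18, c, u, b, n), (18, c, u, c, q), (18, c, u, v, s), (18, w, q, a, c), (18, w, q, d, w), (18, w, q, m, q), (18, w, q, q, r), (20, c, v, b, n), (20, c, v, c, q), (20, c, v, v, s), (39, w, z, a, c), (39, w, z, d, w), (39, w, z, m, q), (39, w, z, q, r)}
(R ⋈ Q) ⋈ P (natural join on F): {(18, c, u, c, q, 21, 21), (18, w, q, m, q, 21, 21), (18, w, q, q, r, 23, 34), (20, c, v, c, q, 21, 21), (39, w, z, m, q, 21, 21), (39, w, z, q, r, 23, 34)}
π_{B, E, F} gives {(21, 18, q), (21, 20, q), (21, 39, q), (23, 18, r), (23, 39, r)} (1 duplicate(s) eliminated).

{(21, 18, q), (21, 20, q), (21, 39, q), (23, 18, r), (23, 39, r)}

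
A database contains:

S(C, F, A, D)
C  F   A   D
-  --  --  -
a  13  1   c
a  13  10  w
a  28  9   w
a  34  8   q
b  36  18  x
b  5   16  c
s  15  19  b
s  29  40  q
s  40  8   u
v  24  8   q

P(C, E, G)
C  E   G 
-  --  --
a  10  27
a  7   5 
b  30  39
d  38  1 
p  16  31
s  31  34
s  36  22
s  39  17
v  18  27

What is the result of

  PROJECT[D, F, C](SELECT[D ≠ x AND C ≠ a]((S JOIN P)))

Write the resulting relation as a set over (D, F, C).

{(b, 15, s), (c, 5, b), (q, 24, v), (q, 29, s), (u, 40, s)}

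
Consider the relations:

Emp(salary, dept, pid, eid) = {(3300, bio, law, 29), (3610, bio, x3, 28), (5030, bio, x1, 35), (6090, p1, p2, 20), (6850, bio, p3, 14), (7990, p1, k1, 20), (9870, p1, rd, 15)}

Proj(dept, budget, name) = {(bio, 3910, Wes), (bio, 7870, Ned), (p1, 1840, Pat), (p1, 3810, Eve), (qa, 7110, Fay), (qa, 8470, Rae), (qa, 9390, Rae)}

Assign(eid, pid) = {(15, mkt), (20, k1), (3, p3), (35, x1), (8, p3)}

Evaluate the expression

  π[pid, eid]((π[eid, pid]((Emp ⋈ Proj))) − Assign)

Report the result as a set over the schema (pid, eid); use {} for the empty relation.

Emp ⋈ Proj (natural join on dept): {(3300, bio, law, 29, 3910, Wes), (3300, bio, law, 29, 7870, Ned), (3610, bio, x3, 28, 3910, Wes), (3610, bio, x3, 28, 7870, Ned), (5030, bio, x1, 35, 3910, Wes), (5030, bio, x1, 35, 7870, Ned), (6090, p1, p2, 20, 1840, Pat), (6090, p1, p2, 20, 3810, Eve), (6850, bio, p3, 14, 3910, Wes), (6850, bio, p3, 14, 7870, Ned), (7990, p1, k1, 20, 1840, Pat), (7990, p1, k1, 20, 3810, Eve), (9870, p1, rd, 15, 1840, Pat), (9870, p1, rd, 15, 3810, Eve)}
π_{eid, pid} gives {(14, p3), (15, rd), (20, k1), (20, p2), (28, x3), (29, law), (35, x1)} (7 duplicate(s) eliminated).
Taking the difference: {(14, p3), (15, rd), (20, p2), (28, x3), (29, law)}
π_{pid, eid} gives {(law, 29), (p2, 20), (p3, 14), (rd, 15), (x3, 28)}.

{(law, 29), (p2, 20), (p3, 14), (rd, 15), (x3, 28)}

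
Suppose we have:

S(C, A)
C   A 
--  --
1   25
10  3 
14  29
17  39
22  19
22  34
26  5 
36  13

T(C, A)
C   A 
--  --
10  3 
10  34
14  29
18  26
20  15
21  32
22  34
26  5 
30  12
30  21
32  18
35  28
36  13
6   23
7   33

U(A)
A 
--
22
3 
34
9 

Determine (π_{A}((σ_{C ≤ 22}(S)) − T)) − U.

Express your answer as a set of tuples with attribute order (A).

{19, 25, 39}

σ[C ≤ 22]: keep tuples satisfying C ≤ 22 → {(1, 25), (10, 3), (14, 29), (17, 39), (22, 19), (22, 34)}
Difference: {(1, 25), (10, 3), (14, 29), (17, 39), (22, 19), (22, 34)} with {(10, 3), (10, 34), (14, 29), (18, 26), (20, 15), (21, 32), (22, 34), (26, 5), (30, 12), (30, 21), (32, 18), (35, 28), (36, 13), (6, 23), (7, 33)} → {(1, 25), (17, 39), (22, 19)}
π_{A} gives {19, 25, 39}.
Difference: {19, 25, 39} with {22, 3, 34, 9} → {19, 25, 39}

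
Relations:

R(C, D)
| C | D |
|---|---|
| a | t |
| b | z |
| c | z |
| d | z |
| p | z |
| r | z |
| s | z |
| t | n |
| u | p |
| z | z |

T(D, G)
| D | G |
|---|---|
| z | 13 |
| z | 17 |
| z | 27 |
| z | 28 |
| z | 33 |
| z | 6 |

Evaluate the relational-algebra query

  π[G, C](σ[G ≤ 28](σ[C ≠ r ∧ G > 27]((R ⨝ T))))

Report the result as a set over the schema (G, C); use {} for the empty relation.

Natural join on D: {(b, z, 13), (b, z, 17), (b, z, 27), (b, z, 28), (b, z, 33), (b, z, 6), (c, z, 13), (c, z, 17), (c, z, 27), (c, z, 28), (c, z, 33), (c, z, 6), (d, z, 13), (d, z, 17), (d, z, 27), (d, z, 28), (d, z, 33), (d, z, 6), (p, z, 13), (p, z, 17), (p, z, 27), (p, z, 28), (p, z, 33), (p, z, 6), (r, z, 13), (r, z, 17), (r, z, 27), (r, z, 28), (r, z, 33), (r, z, 6), (s, z, 13), (s, z, 17), (s, z, 27), (s, z, 28), (s, z, 33), (s, z, 6), (z, z, 13), (z, z, 17), (z, z, 27), (z, z, 28), (z, z, 33), (z, z, 6)}
Selection C ≠ r ∧ G > 27: {(b, z, 28), (b, z, 33), (c, z, 28), (c, z, 33), (d, z, 28), (d, z, 33), (p, z, 28), (p, z, 33), (s, z, 28), (s, z, 33), (z, z, 28), (z, z, 33)}
Selection G ≤ 28: {(b, z, 28), (c, z, 28), (d, z, 28), (p, z, 28), (s, z, 28), (z, z, 28)}
π_{G, C} gives {(28, b), (28, c), (28, d), (28, p), (28, s), (28, z)}.

{(28, b), (28, c), (28, d), (28, p), (28, s), (28, z)}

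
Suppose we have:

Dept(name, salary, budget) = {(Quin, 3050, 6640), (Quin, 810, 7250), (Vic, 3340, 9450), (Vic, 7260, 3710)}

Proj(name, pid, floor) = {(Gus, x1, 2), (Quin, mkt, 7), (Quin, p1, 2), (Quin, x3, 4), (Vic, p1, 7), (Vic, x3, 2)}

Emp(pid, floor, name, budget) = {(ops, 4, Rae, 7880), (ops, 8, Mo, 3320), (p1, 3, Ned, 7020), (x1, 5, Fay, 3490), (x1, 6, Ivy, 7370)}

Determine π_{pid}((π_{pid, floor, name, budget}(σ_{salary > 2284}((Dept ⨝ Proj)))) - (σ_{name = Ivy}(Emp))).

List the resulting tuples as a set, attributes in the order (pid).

Natural join on name: {(Quin, 3050, 6640, mkt, 7), (Quin, 3050, 6640, p1, 2), (Quin, 3050, 6640, x3, 4), (Quin, 810, 7250, mkt, 7), (Quin, 810, 7250, p1, 2), (Quin, 810, 7250, x3, 4), (Vic, 3340, 9450, p1, 7), (Vic, 3340, 9450, x3, 2), (Vic, 7260, 3710, p1, 7), (Vic, 7260, 3710, x3, 2)}
Filtering on salary > 2284 leaves {(Quin, 3050, 6640, mkt, 7), (Quin, 3050, 6640, p1, 2), (Quin, 3050, 6640, x3, 4), (Vic, 3340, 9450, p1, 7), (Vic, 3340, 9450, x3, 2), (Vic, 7260, 3710, p1, 7), (Vic, 7260, 3710, x3, 2)}.
Projecting to pid, floor, name, budget: {(mkt, 7, Quin, 6640), (p1, 2, Quin, 6640), (p1, 7, Vic, 3710), (p1, 7, Vic, 9450), (x3, 2, Vic, 3710), (x3, 2, Vic, 9450), (x3, 4, Quin, 6640)}
Filtering on name = Ivy leaves {(x1, 6, Ivy, 7370)}.
Set difference of the two operands is {(mkt, 7, Quin, 6640), (p1, 2, Quin, 6640), (p1, 7, Vic, 3710), (p1, 7, Vic, 9450), (x3, 2, Vic, 3710), (x3, 2, Vic, 9450), (x3, 4, Quin, 6640)}.
Projecting to pid (4 duplicate(s) eliminated): {mkt, p1, x3}

{mkt, p1, x3}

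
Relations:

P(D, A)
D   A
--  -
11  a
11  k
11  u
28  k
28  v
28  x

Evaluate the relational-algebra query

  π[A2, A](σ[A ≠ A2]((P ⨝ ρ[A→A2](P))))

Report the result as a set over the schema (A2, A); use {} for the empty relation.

{(a, k), (a, u), (k, a), (k, u), (k, v), (k, x), (u, a), (u, k), (v, k), (v, x), (x, k), (x, v)}

ρ[A→A2]: schema becomes (D, A2); tuples unchanged.
Natural join on D: {(11, a, a), (11, a, k), (11, a, u), (11, k, a), (11, k, k), (11, k, u), (11, u, a), (11, u, k), (11, u, u), (28, k, k), (28, k, v), (28, k, x), (28, v, k), (28, v, v), (28, v, x), (28, x, k), (28, x, v), (28, x, x)}
Selection A ≠ A2: {(11, a, k), (11, a, u), (11, k, a), (11, k, u), (11, u, a), (11, u, k), (28, k, v), (28, k, x), (28, v, k), (28, v, x), (28, x, k), (28, x, v)}
π[A2, A]: project onto (A2, A) → {(a, k), (a, u), (k, a), (k, u), (k, v), (k, x), (u, a), (u, k), (v, k), (v, x), (x, k), (x, v)}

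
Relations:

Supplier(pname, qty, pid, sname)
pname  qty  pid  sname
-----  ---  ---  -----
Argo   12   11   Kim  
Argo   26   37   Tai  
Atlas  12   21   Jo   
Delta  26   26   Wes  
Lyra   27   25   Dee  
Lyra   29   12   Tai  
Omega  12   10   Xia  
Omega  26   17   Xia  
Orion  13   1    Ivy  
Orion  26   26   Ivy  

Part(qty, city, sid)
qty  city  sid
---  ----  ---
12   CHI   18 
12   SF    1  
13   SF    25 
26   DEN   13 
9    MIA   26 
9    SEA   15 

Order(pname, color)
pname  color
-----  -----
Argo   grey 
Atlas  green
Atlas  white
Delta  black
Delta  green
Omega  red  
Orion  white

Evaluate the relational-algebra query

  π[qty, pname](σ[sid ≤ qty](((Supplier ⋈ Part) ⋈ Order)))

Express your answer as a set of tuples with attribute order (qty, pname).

{(12, Argo), (12, Atlas), (12, Omega), (26, Argo), (26, Delta), (26, Omega), (26, Orion)}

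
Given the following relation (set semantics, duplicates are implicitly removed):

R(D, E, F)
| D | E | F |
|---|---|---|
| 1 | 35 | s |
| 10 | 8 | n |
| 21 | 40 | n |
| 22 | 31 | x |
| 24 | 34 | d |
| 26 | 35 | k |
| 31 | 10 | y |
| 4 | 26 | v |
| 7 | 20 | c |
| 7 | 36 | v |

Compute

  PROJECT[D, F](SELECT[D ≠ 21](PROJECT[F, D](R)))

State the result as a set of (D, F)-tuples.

Projecting to F, D: {(c, 7), (d, 24), (k, 26), (n, 10), (n, 21), (s, 1), (v, 4), (v, 7), (x, 22), (y, 31)}
Filtering on D ≠ 21 leaves {(c, 7), (d, 24), (k, 26), (n, 10), (s, 1), (v, 4), (v, 7), (x, 22), (y, 31)}.
Projecting to D, F: {(1, s), (10, n), (22, x), (24, d), (26, k), (31, y), (4, v), (7, c), (7, v)}

{(1, s), (10, n), (22, x), (24, d), (26, k), (31, y), (4, v), (7, c), (7, v)}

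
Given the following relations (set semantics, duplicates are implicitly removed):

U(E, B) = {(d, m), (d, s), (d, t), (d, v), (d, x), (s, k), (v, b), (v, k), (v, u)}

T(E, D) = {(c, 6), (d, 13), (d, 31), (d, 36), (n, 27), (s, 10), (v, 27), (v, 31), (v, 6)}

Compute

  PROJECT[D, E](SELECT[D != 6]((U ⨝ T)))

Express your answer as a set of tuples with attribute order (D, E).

Joining U and T on E yields {(d, m, 13), (d, m, 31), (d, m, 36), (d, s, 13), (d, s, 31), (d, s, 36), (d, t, 13), (d, t, 31), (d, t, 36), (d, v, 13), (d, v, 31), (d, v, 36), (d, x, 13), (d, x, 31), (d, x, 36), (s, k, 10), (v, b, 27), (v, b, 31), (v, b, 6), (v, k, 27), (v, k, 31), (v, k, 6), (v, u, 27), (v, u, 31), (v, u, 6)}.
Apply σ_{D != 6}; surviving tuples: {(d, m, 13), (d, m, 31), (d, m, 36), (d, s, 13), (d, s, 31), (d, s, 36), (d, t, 13), (d, t, 31), (d, t, 36), (d, v, 13), (d, v, 31), (d, v, 36), (d, x, 13), (d, x, 31), (d, x, 36), (s, k, 10), (v, b, 27), (v, b, 31), (v, k, 27), (v, k, 31), (v, u, 27), (v, u, 31)}
Keep only column(s) D, E (16 duplicate(s) eliminated): {(10, s), (13, d), (27, v), (31, d), (31, v), (36, d)}

{(10, s), (13, d), (27, v), (31, d), (31, v), (36, d)}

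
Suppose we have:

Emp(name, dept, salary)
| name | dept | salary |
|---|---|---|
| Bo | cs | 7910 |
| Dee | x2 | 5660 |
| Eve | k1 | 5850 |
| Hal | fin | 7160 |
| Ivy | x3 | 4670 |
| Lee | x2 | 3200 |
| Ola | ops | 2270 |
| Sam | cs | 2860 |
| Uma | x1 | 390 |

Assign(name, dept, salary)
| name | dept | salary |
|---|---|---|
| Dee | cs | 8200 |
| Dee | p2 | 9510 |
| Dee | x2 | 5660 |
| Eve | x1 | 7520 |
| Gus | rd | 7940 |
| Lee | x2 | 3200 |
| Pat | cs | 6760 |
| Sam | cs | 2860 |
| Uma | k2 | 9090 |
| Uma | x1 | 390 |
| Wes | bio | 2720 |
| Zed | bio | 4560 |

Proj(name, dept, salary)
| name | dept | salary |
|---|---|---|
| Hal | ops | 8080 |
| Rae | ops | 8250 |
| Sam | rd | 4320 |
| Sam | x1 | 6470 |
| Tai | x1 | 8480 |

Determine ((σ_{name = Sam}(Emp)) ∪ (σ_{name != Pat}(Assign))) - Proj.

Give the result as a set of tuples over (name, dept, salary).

{(Dee, cs, 8200), (Dee, p2, 9510), (Dee, x2, 5660), (Eve, x1, 7520), (Gus, rd, 7940), (Lee, x2, 3200), (Sam, cs, 2860), (Uma, k2, 9090), (Uma, x1, 390), (Wes, bio, 2720), (Zed, bio, 4560)}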